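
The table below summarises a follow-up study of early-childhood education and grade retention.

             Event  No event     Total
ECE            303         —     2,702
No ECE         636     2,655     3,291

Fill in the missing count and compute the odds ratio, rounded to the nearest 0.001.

0.527

The missing cell is in the exposed row: 2702 − 303 = 2399.
So a = 303, b = 2399, c = 636, d = 2655.
OR = (a·d)/(b·c) = (303 × 2655) / (2399 × 636) = 804465 / 1525764 = 0.52725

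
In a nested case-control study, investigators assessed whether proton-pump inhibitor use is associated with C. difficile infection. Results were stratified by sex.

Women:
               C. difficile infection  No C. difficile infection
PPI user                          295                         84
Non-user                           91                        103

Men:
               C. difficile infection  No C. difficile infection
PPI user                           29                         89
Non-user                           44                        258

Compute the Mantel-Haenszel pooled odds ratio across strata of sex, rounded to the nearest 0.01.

OR_MH = Σ(aᵢdᵢ/nᵢ) / Σ(bᵢcᵢ/nᵢ), where nᵢ is the stratum total.
Stratum 1 (Women): n = 573; a·d/n = 295·103/573 = 53.0279; b·c/n = 84·91/573 = 13.3403
Stratum 2 (Men): n = 420; a·d/n = 29·258/420 = 17.8143; b·c/n = 89·44/420 = 9.3238
OR_MH = (53.0279 + 17.8143) / (13.3403 + 9.3238) = 70.8422 / 22.6641 = 3.12574

3.13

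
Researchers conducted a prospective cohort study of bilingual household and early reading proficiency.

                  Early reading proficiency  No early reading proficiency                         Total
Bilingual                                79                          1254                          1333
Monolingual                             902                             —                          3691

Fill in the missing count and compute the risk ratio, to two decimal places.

0.24

The missing cell is in the unexposed row: 3691 − 902 = 2789.
So a = 79, b = 1254, c = 902, d = 2789.
RR = [a/(a+b)] / [c/(c+d)] = (79/1333) / (902/3691) = 0.05926/0.24438 = 0.24251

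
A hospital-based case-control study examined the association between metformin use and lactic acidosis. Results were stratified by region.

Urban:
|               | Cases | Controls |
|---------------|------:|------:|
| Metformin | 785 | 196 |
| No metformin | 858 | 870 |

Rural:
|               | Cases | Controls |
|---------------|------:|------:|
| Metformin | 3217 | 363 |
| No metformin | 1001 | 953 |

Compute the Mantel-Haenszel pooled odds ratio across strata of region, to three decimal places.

OR_MH = Σ(aᵢdᵢ/nᵢ) / Σ(bᵢcᵢ/nᵢ), where nᵢ is the stratum total.
Stratum 1 (Urban): n = 2709; a·d/n = 785·870/2709 = 252.1041; b·c/n = 196·858/2709 = 62.0775
Stratum 2 (Rural): n = 5534; a·d/n = 3217·953/5534 = 553.9937; b·c/n = 363·1001/5534 = 65.6601
OR_MH = (252.1041 + 553.9937) / (62.0775 + 65.6601) = 806.0978 / 127.7376 = 6.31057

6.311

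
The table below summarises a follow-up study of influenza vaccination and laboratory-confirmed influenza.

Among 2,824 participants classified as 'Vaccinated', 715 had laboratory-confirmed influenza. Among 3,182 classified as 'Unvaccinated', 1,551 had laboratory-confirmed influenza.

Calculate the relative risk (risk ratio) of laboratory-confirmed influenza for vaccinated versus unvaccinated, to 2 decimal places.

0.52

From the description: a = 715, b = 2109, c = 1551, d = 1631.
Risk in exposed = 715/2824 = 0.25319; risk in unexposed = 1551/3182 = 0.48743.
RR = 0.25319 / 0.48743 = 0.51943
The risk is 48% lower among the exposed than among the unexposed.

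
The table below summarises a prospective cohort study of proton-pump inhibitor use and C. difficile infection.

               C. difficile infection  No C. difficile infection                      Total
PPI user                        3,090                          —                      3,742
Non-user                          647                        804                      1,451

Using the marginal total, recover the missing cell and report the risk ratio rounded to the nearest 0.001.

The missing cell is in the exposed row: 3742 − 3090 = 652.
So a = 3090, b = 652, c = 647, d = 804.
RR = [a/(a+b)] / [c/(c+d)] = (3090/3742) / (647/1451) = 0.82576/0.44590 = 1.85190

1.852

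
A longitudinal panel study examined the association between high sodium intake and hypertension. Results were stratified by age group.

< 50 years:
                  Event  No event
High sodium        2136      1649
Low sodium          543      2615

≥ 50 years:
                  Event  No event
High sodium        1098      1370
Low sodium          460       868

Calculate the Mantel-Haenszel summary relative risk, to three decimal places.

RR_MH = Σ(aᵢ·n₀ᵢ/nᵢ) / Σ(cᵢ·n₁ᵢ/nᵢ), with n₁ᵢ = aᵢ+bᵢ (exposed), n₀ᵢ = cᵢ+dᵢ (unexposed), nᵢ = n₁ᵢ+n₀ᵢ.
Stratum 1 (< 50 years): n₁ = 3785, n₀ = 3158, n = 6943; a·n₀/n = 2136·3158/6943 = 971.5524; c·n₁/n = 543·3785/6943 = 296.0183
Stratum 2 (≥ 50 years): n₁ = 2468, n₀ = 1328, n = 3796; a·n₀/n = 1098·1328/3796 = 384.1264; c·n₁/n = 460·2468/3796 = 299.0727
RR_MH = (971.5524 + 384.1264) / (296.0183 + 299.0727) = 1355.6788 / 595.0910 = 2.27810

2.278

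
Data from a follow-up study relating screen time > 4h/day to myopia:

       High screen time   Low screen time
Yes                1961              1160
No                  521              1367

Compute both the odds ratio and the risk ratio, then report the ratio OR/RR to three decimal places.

Reading the table with exposure as columns: a = 1961 (High screen time, case), b = 521 (High screen time, non-case), c = 1160 (Low screen time, case), d = 1367.
OR = (1961·1367)/(521·1160) = 2680687/604360 = 4.43558
Risk in exposed = 1961/2482 = 0.79009; risk in unexposed = 1160/2527 = 0.45904; RR = 1.72117
OR/RR = 4.43558 / 1.72117 = 2.57708
The outcome is not rare, so the OR lies further from 1 than the RR.

2.577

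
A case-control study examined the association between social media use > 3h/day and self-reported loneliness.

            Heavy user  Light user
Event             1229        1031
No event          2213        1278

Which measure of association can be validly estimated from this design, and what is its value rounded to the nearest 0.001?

0.688

Reading the table with exposure as columns: a = 1229 (Heavy user, case), b = 2213 (Heavy user, non-case), c = 1031 (Light user, case), d = 1278.
This is a case-control study: participants were sampled on outcome status, so risks in the source population cannot be estimated directly — relative risk is not valid here. The odds ratio is the appropriate measure.
OR = (a·d)/(b·c) = (1229 × 1278) / (2213 × 1031) = 1570662 / 2281603 = 0.68840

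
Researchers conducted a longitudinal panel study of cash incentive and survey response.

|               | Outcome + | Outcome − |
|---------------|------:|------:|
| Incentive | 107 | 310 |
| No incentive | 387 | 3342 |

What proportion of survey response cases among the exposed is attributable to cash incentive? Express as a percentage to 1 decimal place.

59.6

Cells: a = 107, b = 310, c = 387, d = 3342.
Risk in exposed = 107/417 = 0.25659; risk in unexposed = 387/3729 = 0.10378.
RR = 0.25659/0.10378 = 2.47246
AR% = (RR − 1)/RR × 100 = (2.47246 − 1)/2.47246 × 100 = 59.5544%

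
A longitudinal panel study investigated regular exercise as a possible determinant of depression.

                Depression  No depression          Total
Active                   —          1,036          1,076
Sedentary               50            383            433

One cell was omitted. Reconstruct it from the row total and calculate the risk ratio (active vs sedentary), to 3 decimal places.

0.322

The missing cell is in the exposed row: 1076 − 1036 = 40.
So a = 40, b = 1036, c = 50, d = 383.
RR = [a/(a+b)] / [c/(c+d)] = (40/1076) / (50/433) = 0.03717/0.11547 = 0.32193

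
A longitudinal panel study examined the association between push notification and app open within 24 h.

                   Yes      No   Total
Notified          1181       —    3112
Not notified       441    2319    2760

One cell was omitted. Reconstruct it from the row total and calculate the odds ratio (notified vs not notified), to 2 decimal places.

The missing cell is in the exposed row: 3112 − 1181 = 1931.
So a = 1181, b = 1931, c = 441, d = 2319.
OR = (a·d)/(b·c) = (1181 × 2319) / (1931 × 441) = 2738739 / 851571 = 3.21610

3.22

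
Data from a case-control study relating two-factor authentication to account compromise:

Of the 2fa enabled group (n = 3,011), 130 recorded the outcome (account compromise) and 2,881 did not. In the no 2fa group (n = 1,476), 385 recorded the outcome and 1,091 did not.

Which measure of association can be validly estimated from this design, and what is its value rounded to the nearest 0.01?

From the description: a = 130, b = 2881, c = 385, d = 1091.
This is a case-control study: participants were sampled on outcome status, so risks in the source population cannot be estimated directly — relative risk is not valid here. The odds ratio is the appropriate measure.
OR = (a·d)/(b·c) = (130 × 1091) / (2881 × 385) = 141830 / 1109185 = 0.12787

0.13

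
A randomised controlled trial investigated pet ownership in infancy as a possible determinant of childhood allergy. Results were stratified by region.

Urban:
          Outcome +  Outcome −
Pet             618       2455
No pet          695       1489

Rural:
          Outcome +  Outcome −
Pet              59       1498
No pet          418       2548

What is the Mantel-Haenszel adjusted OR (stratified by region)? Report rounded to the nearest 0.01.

OR_MH = Σ(aᵢdᵢ/nᵢ) / Σ(bᵢcᵢ/nᵢ), where nᵢ is the stratum total.
Stratum 1 (Urban): n = 5257; a·d/n = 618·1489/5257 = 175.0432; b·c/n = 2455·695/5257 = 324.5625
Stratum 2 (Rural): n = 4523; a·d/n = 59·2548/4523 = 33.2372; b·c/n = 1498·418/4523 = 138.4400
OR_MH = (175.0432 + 33.2372) / (324.5625 + 138.4400) = 208.2804 / 463.0025 = 0.44985

0.45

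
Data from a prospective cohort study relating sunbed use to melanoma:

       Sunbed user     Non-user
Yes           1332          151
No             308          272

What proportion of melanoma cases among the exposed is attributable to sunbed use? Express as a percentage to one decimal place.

56.0

Reading the table with exposure as columns: a = 1332 (Sunbed user, case), b = 308 (Sunbed user, non-case), c = 151 (Non-user, case), d = 272.
Risk in exposed = 1332/1640 = 0.81220; risk in unexposed = 151/423 = 0.35697.
RR = 0.81220/0.35697 = 2.27522
AR% = (RR − 1)/RR × 100 = (2.27522 − 1)/2.27522 × 100 = 56.0482%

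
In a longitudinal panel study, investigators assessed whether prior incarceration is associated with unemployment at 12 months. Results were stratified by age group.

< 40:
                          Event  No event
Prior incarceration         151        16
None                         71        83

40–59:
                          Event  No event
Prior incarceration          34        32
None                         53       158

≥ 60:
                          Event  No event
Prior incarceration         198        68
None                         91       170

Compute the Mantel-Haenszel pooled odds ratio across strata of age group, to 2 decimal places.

5.71

OR_MH = Σ(aᵢdᵢ/nᵢ) / Σ(bᵢcᵢ/nᵢ), where nᵢ is the stratum total.
Stratum 1 (< 40): n = 321; a·d/n = 151·83/321 = 39.0436; b·c/n = 16·71/321 = 3.5389
Stratum 2 (40–59): n = 277; a·d/n = 34·158/277 = 19.3935; b·c/n = 32·53/277 = 6.1227
Stratum 3 (≥ 60): n = 527; a·d/n = 198·170/527 = 63.8710; b·c/n = 68·91/527 = 11.7419
OR_MH = (39.0436 + 19.3935 + 63.8710) / (3.5389 + 6.1227 + 11.7419) = 122.3081 / 21.4036 = 5.71436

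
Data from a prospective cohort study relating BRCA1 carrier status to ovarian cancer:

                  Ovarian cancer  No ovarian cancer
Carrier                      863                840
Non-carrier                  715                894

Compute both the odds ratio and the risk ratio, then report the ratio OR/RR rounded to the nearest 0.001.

1.126

Cells: a = 863, b = 840, c = 715, d = 894.
OR = (863·894)/(840·715) = 771522/600600 = 1.28459
Risk in exposed = 863/1703 = 0.50675; risk in unexposed = 715/1609 = 0.44438; RR = 1.14037
OR/RR = 1.28459 / 1.14037 = 1.12646
The outcome is not rare, so the OR lies further from 1 than the RR.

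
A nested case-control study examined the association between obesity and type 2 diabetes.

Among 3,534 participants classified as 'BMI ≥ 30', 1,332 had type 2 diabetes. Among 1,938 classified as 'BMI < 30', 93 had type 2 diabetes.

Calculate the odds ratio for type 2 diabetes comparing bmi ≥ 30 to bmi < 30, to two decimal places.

12.00

From the description: a = 1332, b = 2202, c = 93, d = 1845.
OR = (a·d)/(b·c) = (1332 × 1845) / (2202 × 93) = 2457540 / 204786 = 12.00053
The odds of type 2 diabetes are about 12.00 times as high in the bmi ≥ 30 group.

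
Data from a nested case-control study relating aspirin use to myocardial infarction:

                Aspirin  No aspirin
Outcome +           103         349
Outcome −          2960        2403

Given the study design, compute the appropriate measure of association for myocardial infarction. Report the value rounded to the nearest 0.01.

Reading the table with exposure as columns: a = 103 (Aspirin, case), b = 2960 (Aspirin, non-case), c = 349 (No aspirin, case), d = 2403.
This is a nested case-control study: participants were sampled on outcome status, so risks in the source population cannot be estimated directly — relative risk is not valid here. The odds ratio is the appropriate measure.
OR = (a·d)/(b·c) = (103 × 2403) / (2960 × 349) = 247509 / 1033040 = 0.23959

0.24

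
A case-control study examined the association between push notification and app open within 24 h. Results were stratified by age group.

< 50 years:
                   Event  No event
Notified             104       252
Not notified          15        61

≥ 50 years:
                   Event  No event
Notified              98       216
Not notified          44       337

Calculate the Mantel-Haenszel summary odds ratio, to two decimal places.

OR_MH = Σ(aᵢdᵢ/nᵢ) / Σ(bᵢcᵢ/nᵢ), where nᵢ is the stratum total.
Stratum 1 (< 50 years): n = 432; a·d/n = 104·61/432 = 14.6852; b·c/n = 252·15/432 = 8.7500
Stratum 2 (≥ 50 years): n = 695; a·d/n = 98·337/695 = 47.5194; b·c/n = 216·44/695 = 13.6748
OR_MH = (14.6852 + 47.5194) / (8.7500 + 13.6748) = 62.2046 / 22.4248 = 2.77392

2.77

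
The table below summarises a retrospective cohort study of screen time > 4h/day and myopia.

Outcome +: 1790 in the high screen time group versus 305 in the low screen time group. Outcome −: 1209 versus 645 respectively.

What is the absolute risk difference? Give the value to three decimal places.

0.276

From the description: a = 1790, b = 1209, c = 305, d = 645.
Risk in exposed = 1790/2999 = 0.596866; risk in unexposed = 305/950 = 0.321053.
Risk difference = 0.596866 − 0.321053 = 0.275813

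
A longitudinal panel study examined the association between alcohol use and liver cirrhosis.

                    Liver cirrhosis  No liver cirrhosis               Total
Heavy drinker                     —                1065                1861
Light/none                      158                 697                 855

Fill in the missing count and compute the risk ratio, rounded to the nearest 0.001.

The missing cell is in the exposed row: 1861 − 1065 = 796.
So a = 796, b = 1065, c = 158, d = 697.
RR = [a/(a+b)] / [c/(c+d)] = (796/1861) / (158/855) = 0.42773/0.18480 = 2.31460

2.315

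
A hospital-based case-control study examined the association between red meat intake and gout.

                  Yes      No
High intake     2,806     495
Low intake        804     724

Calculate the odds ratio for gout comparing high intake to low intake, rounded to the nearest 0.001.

5.105

Cells: a = 2806, b = 495, c = 804, d = 724.
OR = (a·d)/(b·c) = (2806 × 724) / (495 × 804) = 2031544 / 397980 = 5.10464
The odds of gout are about 5.10 times as high in the high intake group.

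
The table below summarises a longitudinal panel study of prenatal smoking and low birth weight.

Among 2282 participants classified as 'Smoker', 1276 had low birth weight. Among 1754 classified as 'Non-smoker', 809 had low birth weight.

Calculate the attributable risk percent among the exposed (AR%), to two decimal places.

From the description: a = 1276, b = 1006, c = 809, d = 945.
Risk in exposed = 1276/2282 = 0.55916; risk in unexposed = 809/1754 = 0.46123.
RR = 0.55916/0.46123 = 1.21232
AR% = (RR − 1)/RR × 100 = (1.21232 − 1)/1.21232 × 100 = 17.5133%

17.51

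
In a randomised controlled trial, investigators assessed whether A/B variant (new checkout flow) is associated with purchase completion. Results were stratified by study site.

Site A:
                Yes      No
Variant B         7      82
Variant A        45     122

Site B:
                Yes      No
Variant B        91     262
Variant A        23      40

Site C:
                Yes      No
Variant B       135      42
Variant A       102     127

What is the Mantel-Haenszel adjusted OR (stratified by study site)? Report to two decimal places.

OR_MH = Σ(aᵢdᵢ/nᵢ) / Σ(bᵢcᵢ/nᵢ), where nᵢ is the stratum total.
Stratum 1 (Site A): n = 256; a·d/n = 7·122/256 = 3.3359; b·c/n = 82·45/256 = 14.4141
Stratum 2 (Site B): n = 416; a·d/n = 91·40/416 = 8.7500; b·c/n = 262·23/416 = 14.4856
Stratum 3 (Site C): n = 406; a·d/n = 135·127/406 = 42.2291; b·c/n = 42·102/406 = 10.5517
OR_MH = (3.3359 + 8.7500 + 42.2291) / (14.4141 + 14.4856 + 10.5517) = 54.3150 / 39.4514 = 1.37676

1.38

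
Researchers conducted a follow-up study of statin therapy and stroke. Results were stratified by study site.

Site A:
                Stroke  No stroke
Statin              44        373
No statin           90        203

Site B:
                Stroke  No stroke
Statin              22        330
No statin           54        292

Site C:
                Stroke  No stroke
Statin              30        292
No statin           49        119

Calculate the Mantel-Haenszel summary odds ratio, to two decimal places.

OR_MH = Σ(aᵢdᵢ/nᵢ) / Σ(bᵢcᵢ/nᵢ), where nᵢ is the stratum total.
Stratum 1 (Site A): n = 710; a·d/n = 44·203/710 = 12.5803; b·c/n = 373·90/710 = 47.2817
Stratum 2 (Site B): n = 698; a·d/n = 22·292/698 = 9.2034; b·c/n = 330·54/698 = 25.5301
Stratum 3 (Site C): n = 490; a·d/n = 30·119/490 = 7.2857; b·c/n = 292·49/490 = 29.2000
OR_MH = (12.5803 + 9.2034 + 7.2857) / (47.2817 + 25.5301 + 29.2000) = 29.0694 / 102.0118 = 0.28496

0.28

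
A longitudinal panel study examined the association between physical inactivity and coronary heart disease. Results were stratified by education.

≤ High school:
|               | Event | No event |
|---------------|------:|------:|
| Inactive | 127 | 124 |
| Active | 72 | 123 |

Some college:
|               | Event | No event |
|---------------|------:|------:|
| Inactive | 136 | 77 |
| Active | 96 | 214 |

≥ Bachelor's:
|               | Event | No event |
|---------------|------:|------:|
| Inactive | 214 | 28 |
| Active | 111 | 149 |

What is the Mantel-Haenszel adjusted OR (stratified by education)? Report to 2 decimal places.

3.82

OR_MH = Σ(aᵢdᵢ/nᵢ) / Σ(bᵢcᵢ/nᵢ), where nᵢ is the stratum total.
Stratum 1 (≤ High school): n = 446; a·d/n = 127·123/446 = 35.0247; b·c/n = 124·72/446 = 20.0179
Stratum 2 (Some college): n = 523; a·d/n = 136·214/523 = 55.6482; b·c/n = 77·96/523 = 14.1338
Stratum 3 (≥ Bachelor's): n = 502; a·d/n = 214·149/502 = 63.5179; b·c/n = 28·111/502 = 6.1912
OR_MH = (35.0247 + 55.6482 + 63.5179) / (20.0179 + 14.1338 + 6.1912) = 154.1908 / 40.3430 = 3.82199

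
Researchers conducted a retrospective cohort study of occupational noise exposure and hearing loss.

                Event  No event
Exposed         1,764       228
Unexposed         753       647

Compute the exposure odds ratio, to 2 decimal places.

Cells: a = 1764, b = 228, c = 753, d = 647.
OR = (a·d)/(b·c) = (1764 × 647) / (228 × 753) = 1141308 / 171684 = 6.64772
The odds of hearing loss are about 6.65 times as high in the exposed group.

6.65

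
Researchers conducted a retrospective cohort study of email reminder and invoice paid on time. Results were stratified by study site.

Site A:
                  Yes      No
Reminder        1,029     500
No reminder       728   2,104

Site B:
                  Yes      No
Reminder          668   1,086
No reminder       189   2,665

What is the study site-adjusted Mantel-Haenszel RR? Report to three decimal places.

RR_MH = Σ(aᵢ·n₀ᵢ/nᵢ) / Σ(cᵢ·n₁ᵢ/nᵢ), with n₁ᵢ = aᵢ+bᵢ (exposed), n₀ᵢ = cᵢ+dᵢ (unexposed), nᵢ = n₁ᵢ+n₀ᵢ.
Stratum 1 (Site A): n₁ = 1529, n₀ = 2832, n = 4361; a·n₀/n = 1029·2832/4361 = 668.2247; c·n₁/n = 728·1529/4361 = 255.2424
Stratum 2 (Site B): n₁ = 1754, n₀ = 2854, n = 4608; a·n₀/n = 668·2854/4608 = 413.7309; c·n₁/n = 189·1754/4608 = 71.9414
RR_MH = (668.2247 + 413.7309) / (255.2424 + 71.9414) = 1081.9556 / 327.1838 = 3.30687

3.307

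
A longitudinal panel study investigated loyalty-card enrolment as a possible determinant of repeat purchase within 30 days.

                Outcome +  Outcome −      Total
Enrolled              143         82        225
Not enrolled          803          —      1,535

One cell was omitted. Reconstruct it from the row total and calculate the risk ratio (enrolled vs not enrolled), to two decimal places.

1.21

The missing cell is in the unexposed row: 1535 − 803 = 732.
So a = 143, b = 82, c = 803, d = 732.
RR = [a/(a+b)] / [c/(c+d)] = (143/225) / (803/1535) = 0.63556/0.52313 = 1.21492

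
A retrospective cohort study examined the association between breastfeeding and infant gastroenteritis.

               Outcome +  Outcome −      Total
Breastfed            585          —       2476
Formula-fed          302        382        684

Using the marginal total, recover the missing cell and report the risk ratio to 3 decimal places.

The missing cell is in the exposed row: 2476 − 585 = 1891.
So a = 585, b = 1891, c = 302, d = 382.
RR = [a/(a+b)] / [c/(c+d)] = (585/2476) / (302/684) = 0.23627/0.44152 = 0.53512

0.535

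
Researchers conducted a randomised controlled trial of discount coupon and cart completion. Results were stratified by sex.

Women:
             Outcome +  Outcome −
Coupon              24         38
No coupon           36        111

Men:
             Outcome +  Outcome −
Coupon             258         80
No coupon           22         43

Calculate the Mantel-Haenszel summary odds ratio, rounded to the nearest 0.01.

OR_MH = Σ(aᵢdᵢ/nᵢ) / Σ(bᵢcᵢ/nᵢ), where nᵢ is the stratum total.
Stratum 1 (Women): n = 209; a·d/n = 24·111/209 = 12.7464; b·c/n = 38·36/209 = 6.5455
Stratum 2 (Men): n = 403; a·d/n = 258·43/403 = 27.5285; b·c/n = 80·22/403 = 4.3672
OR_MH = (12.7464 + 27.5285) / (6.5455 + 4.3672) = 40.2749 / 10.9127 = 3.69065

3.69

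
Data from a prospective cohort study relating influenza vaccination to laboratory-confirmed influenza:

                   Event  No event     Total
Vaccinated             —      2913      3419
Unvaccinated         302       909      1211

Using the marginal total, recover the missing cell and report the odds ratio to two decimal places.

0.52

The missing cell is in the exposed row: 3419 − 2913 = 506.
So a = 506, b = 2913, c = 302, d = 909.
OR = (a·d)/(b·c) = (506 × 909) / (2913 × 302) = 459954 / 879726 = 0.52284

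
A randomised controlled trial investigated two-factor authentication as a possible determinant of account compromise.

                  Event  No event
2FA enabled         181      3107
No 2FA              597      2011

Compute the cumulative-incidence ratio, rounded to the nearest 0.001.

Cells: a = 181, b = 3107, c = 597, d = 2011.
Risk in exposed = 181/3288 = 0.05505; risk in unexposed = 597/2608 = 0.22891.
RR = 0.05505 / 0.22891 = 0.24048
The risk is 76% lower among the exposed than among the unexposed.

0.240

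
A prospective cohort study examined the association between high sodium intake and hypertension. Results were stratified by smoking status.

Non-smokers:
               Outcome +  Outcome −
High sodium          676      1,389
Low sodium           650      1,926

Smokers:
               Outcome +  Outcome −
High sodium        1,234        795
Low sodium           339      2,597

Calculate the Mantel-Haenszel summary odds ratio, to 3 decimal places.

3.722

OR_MH = Σ(aᵢdᵢ/nᵢ) / Σ(bᵢcᵢ/nᵢ), where nᵢ is the stratum total.
Stratum 1 (Non-smokers): n = 4641; a·d/n = 676·1926/4641 = 280.5378; b·c/n = 1389·650/4641 = 194.5378
Stratum 2 (Smokers): n = 4965; a·d/n = 1234·2597/4965 = 645.4578; b·c/n = 795·339/4965 = 54.2810
OR_MH = (280.5378 + 645.4578) / (194.5378 + 54.2810) = 925.9956 / 248.8188 = 3.72157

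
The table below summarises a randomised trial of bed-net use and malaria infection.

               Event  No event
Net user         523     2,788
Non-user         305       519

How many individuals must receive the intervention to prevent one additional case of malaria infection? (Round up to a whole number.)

5

Risk in treated group = 523/3311 = 0.15796; risk in control = 305/824 = 0.37015.
Absolute risk reduction = 0.37015 − 0.15796 = 0.21219
NNT = 1 / ARR = 1 / 0.21219 = 4.713 → round up → 5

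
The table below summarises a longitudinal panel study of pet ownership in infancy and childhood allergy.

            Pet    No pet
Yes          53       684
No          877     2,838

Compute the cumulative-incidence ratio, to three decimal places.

Reading the table with exposure as columns: a = 53 (Pet, case), b = 877 (Pet, non-case), c = 684 (No pet, case), d = 2838.
Risk in exposed = 53/930 = 0.05699; risk in unexposed = 684/3522 = 0.19421.
RR = 0.05699 / 0.19421 = 0.29344
The risk is 71% lower among the exposed than among the unexposed.

0.293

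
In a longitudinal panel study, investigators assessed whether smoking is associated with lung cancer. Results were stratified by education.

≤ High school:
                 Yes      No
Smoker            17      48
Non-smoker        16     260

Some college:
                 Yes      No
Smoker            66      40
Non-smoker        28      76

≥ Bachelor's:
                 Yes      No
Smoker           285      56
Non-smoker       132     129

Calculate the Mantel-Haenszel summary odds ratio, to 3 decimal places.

OR_MH = Σ(aᵢdᵢ/nᵢ) / Σ(bᵢcᵢ/nᵢ), where nᵢ is the stratum total.
Stratum 1 (≤ High school): n = 341; a·d/n = 17·260/341 = 12.9619; b·c/n = 48·16/341 = 2.2522
Stratum 2 (Some college): n = 210; a·d/n = 66·76/210 = 23.8857; b·c/n = 40·28/210 = 5.3333
Stratum 3 (≥ Bachelor's): n = 602; a·d/n = 285·129/602 = 61.0714; b·c/n = 56·132/602 = 12.2791
OR_MH = (12.9619 + 23.8857 + 61.0714) / (2.2522 + 5.3333 + 12.2791) = 97.9190 / 19.8646 = 4.92932

4.929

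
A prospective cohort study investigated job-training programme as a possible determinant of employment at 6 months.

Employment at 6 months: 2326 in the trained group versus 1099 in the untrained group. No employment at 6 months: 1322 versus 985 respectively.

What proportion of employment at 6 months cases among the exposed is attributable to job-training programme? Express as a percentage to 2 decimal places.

From the description: a = 2326, b = 1322, c = 1099, d = 985.
Risk in exposed = 2326/3648 = 0.63761; risk in unexposed = 1099/2084 = 0.52735.
RR = 0.63761/0.52735 = 1.20908
AR% = (RR − 1)/RR × 100 = (1.20908 − 1)/1.20908 × 100 = 17.2925%

17.29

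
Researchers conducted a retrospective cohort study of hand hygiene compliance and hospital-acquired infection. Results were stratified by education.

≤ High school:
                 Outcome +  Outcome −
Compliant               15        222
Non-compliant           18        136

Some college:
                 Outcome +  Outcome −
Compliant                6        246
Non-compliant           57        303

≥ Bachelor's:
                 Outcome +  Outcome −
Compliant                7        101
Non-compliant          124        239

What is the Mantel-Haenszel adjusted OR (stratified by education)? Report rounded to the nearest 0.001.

0.197

OR_MH = Σ(aᵢdᵢ/nᵢ) / Σ(bᵢcᵢ/nᵢ), where nᵢ is the stratum total.
Stratum 1 (≤ High school): n = 391; a·d/n = 15·136/391 = 5.2174; b·c/n = 222·18/391 = 10.2199
Stratum 2 (Some college): n = 612; a·d/n = 6·303/612 = 2.9706; b·c/n = 246·57/612 = 22.9118
Stratum 3 (≥ Bachelor's): n = 471; a·d/n = 7·239/471 = 3.5520; b·c/n = 101·124/471 = 26.5902
OR_MH = (5.2174 + 2.9706 + 3.5520) / (10.2199 + 22.9118 + 26.5902) = 11.7400 / 59.7219 = 0.19658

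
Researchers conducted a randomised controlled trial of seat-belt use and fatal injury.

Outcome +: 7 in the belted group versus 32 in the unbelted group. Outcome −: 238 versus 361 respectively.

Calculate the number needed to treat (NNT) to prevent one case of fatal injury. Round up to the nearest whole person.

19

Risk in treated group = 7/245 = 0.02857; risk in control = 32/393 = 0.08142.
Absolute risk reduction = 0.08142 − 0.02857 = 0.05285
NNT = 1 / ARR = 1 / 0.05285 = 18.920 → round up → 19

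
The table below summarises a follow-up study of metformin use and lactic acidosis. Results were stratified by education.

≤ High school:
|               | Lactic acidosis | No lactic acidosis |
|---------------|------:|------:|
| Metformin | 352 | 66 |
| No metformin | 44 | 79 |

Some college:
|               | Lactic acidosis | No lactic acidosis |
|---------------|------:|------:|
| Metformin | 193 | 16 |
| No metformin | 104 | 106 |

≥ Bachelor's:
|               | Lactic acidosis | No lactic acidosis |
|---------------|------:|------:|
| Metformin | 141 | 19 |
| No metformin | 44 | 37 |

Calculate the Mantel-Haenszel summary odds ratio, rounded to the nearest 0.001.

OR_MH = Σ(aᵢdᵢ/nᵢ) / Σ(bᵢcᵢ/nᵢ), where nᵢ is the stratum total.
Stratum 1 (≤ High school): n = 541; a·d/n = 352·79/541 = 51.4011; b·c/n = 66·44/541 = 5.3678
Stratum 2 (Some college): n = 419; a·d/n = 193·106/419 = 48.8258; b·c/n = 16·104/419 = 3.9714
Stratum 3 (≥ Bachelor's): n = 241; a·d/n = 141·37/241 = 21.6473; b·c/n = 19·44/241 = 3.4689
OR_MH = (51.4011 + 48.8258 + 21.6473) / (5.3678 + 3.9714 + 3.4689) = 121.8742 / 12.8081 = 9.51542

9.515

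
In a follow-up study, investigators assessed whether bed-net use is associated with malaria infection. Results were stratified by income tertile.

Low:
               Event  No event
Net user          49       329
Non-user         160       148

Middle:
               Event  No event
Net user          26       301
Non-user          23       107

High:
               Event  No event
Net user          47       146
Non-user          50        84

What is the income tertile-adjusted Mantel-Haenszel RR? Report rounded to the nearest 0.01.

RR_MH = Σ(aᵢ·n₀ᵢ/nᵢ) / Σ(cᵢ·n₁ᵢ/nᵢ), with n₁ᵢ = aᵢ+bᵢ (exposed), n₀ᵢ = cᵢ+dᵢ (unexposed), nᵢ = n₁ᵢ+n₀ᵢ.
Stratum 1 (Low): n₁ = 378, n₀ = 308, n = 686; a·n₀/n = 49·308/686 = 22.0000; c·n₁/n = 160·378/686 = 88.1633
Stratum 2 (Middle): n₁ = 327, n₀ = 130, n = 457; a·n₀/n = 26·130/457 = 7.3961; c·n₁/n = 23·327/457 = 16.4573
Stratum 3 (High): n₁ = 193, n₀ = 134, n = 327; a·n₀/n = 47·134/327 = 19.2599; c·n₁/n = 50·193/327 = 29.5107
RR_MH = (22.0000 + 7.3961 + 19.2599) / (88.1633 + 16.4573 + 29.5107) = 48.6560 / 134.1313 = 0.36275

0.36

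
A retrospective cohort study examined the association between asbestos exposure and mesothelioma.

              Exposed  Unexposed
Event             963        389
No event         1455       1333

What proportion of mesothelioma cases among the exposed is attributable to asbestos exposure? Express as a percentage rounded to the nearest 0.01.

Reading the table with exposure as columns: a = 963 (Exposed, case), b = 1455 (Exposed, non-case), c = 389 (Unexposed, case), d = 1333.
Risk in exposed = 963/2418 = 0.39826; risk in unexposed = 389/1722 = 0.22590.
RR = 0.39826/0.22590 = 1.76300
AR% = (RR − 1)/RR × 100 = (1.76300 − 1)/1.76300 × 100 = 43.2787%

43.28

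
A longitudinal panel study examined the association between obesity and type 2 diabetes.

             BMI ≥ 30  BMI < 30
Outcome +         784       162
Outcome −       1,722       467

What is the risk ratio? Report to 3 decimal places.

Reading the table with exposure as columns: a = 784 (BMI ≥ 30, case), b = 1722 (BMI ≥ 30, non-case), c = 162 (BMI < 30, case), d = 467.
Risk in exposed = 784/2506 = 0.31285; risk in unexposed = 162/629 = 0.25755.
RR = 0.31285 / 0.25755 = 1.21470
The risk among the exposed is 1.21 times that among the unexposed.

1.215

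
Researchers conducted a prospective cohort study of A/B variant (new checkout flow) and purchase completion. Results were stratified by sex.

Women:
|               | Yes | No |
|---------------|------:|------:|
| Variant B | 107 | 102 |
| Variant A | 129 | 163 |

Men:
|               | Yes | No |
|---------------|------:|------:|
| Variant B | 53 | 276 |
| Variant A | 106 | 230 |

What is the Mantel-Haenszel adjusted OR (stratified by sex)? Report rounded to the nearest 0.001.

OR_MH = Σ(aᵢdᵢ/nᵢ) / Σ(bᵢcᵢ/nᵢ), where nᵢ is the stratum total.
Stratum 1 (Women): n = 501; a·d/n = 107·163/501 = 34.8124; b·c/n = 102·129/501 = 26.2635
Stratum 2 (Men): n = 665; a·d/n = 53·230/665 = 18.3308; b·c/n = 276·106/665 = 43.9940
OR_MH = (34.8124 + 18.3308) / (26.2635 + 43.9940) = 53.1432 / 70.2575 = 0.75641

0.756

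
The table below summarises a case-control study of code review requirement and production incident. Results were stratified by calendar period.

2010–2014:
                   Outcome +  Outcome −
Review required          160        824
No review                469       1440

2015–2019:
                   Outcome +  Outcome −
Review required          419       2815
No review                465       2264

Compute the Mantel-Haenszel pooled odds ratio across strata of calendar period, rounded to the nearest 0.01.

0.68

OR_MH = Σ(aᵢdᵢ/nᵢ) / Σ(bᵢcᵢ/nᵢ), where nᵢ is the stratum total.
Stratum 1 (2010–2014): n = 2893; a·d/n = 160·1440/2893 = 79.6405; b·c/n = 824·469/2893 = 133.5831
Stratum 2 (2015–2019): n = 5963; a·d/n = 419·2264/5963 = 159.0837; b·c/n = 2815·465/5963 = 219.5162
OR_MH = (79.6405 + 159.0837) / (133.5831 + 219.5162) = 238.7242 / 353.0993 = 0.67608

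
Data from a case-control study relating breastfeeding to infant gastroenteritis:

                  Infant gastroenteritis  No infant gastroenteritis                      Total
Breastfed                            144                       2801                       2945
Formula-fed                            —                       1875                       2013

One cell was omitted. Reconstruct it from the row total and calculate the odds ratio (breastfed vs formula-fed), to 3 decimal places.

The missing cell is in the unexposed row: 2013 − 1875 = 138.
So a = 144, b = 2801, c = 138, d = 1875.
OR = (a·d)/(b·c) = (144 × 1875) / (2801 × 138) = 270000 / 386538 = 0.69851

0.699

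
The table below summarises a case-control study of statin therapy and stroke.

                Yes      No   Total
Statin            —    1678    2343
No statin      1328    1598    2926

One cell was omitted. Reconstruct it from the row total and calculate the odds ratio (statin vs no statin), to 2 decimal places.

0.48

The missing cell is in the exposed row: 2343 − 1678 = 665.
So a = 665, b = 1678, c = 1328, d = 1598.
OR = (a·d)/(b·c) = (665 × 1598) / (1678 × 1328) = 1062670 / 2228384 = 0.47688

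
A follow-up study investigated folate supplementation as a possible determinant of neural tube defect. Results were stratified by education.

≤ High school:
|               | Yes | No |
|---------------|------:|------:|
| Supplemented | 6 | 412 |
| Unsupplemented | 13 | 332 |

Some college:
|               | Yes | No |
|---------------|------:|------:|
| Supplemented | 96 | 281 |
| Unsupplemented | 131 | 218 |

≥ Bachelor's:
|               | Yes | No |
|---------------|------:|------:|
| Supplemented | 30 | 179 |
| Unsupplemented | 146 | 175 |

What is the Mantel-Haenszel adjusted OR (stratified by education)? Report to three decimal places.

OR_MH = Σ(aᵢdᵢ/nᵢ) / Σ(bᵢcᵢ/nᵢ), where nᵢ is the stratum total.
Stratum 1 (≤ High school): n = 763; a·d/n = 6·332/763 = 2.6107; b·c/n = 412·13/763 = 7.0197
Stratum 2 (Some college): n = 726; a·d/n = 96·218/726 = 28.8264; b·c/n = 281·131/726 = 50.7039
Stratum 3 (≥ Bachelor's): n = 530; a·d/n = 30·175/530 = 9.9057; b·c/n = 179·146/530 = 49.3094
OR_MH = (2.6107 + 28.8264 + 9.9057) / (7.0197 + 50.7039 + 49.3094) = 41.3429 / 107.0329 = 0.38626

0.386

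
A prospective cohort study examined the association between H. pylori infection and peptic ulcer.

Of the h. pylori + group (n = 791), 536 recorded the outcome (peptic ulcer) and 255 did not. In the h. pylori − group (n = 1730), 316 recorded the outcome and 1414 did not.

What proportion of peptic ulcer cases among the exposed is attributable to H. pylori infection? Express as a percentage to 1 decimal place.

73.0

From the description: a = 536, b = 255, c = 316, d = 1414.
Risk in exposed = 536/791 = 0.67762; risk in unexposed = 316/1730 = 0.18266.
RR = 0.67762/0.18266 = 3.70977
AR% = (RR − 1)/RR × 100 = (3.70977 − 1)/3.70977 × 100 = 73.0442%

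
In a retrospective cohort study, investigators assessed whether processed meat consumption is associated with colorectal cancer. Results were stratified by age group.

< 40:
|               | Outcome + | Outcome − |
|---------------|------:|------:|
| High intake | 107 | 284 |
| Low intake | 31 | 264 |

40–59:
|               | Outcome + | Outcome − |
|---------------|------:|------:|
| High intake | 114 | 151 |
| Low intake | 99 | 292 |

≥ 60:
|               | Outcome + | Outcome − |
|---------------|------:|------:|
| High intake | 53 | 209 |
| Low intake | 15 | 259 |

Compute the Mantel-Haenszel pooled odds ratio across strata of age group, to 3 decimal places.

2.834

OR_MH = Σ(aᵢdᵢ/nᵢ) / Σ(bᵢcᵢ/nᵢ), where nᵢ is the stratum total.
Stratum 1 (< 40): n = 686; a·d/n = 107·264/686 = 41.1778; b·c/n = 284·31/686 = 12.8338
Stratum 2 (40–59): n = 656; a·d/n = 114·292/656 = 50.7439; b·c/n = 151·99/656 = 22.7881
Stratum 3 (≥ 60): n = 536; a·d/n = 53·259/536 = 25.6101; b·c/n = 209·15/536 = 5.8489
OR_MH = (41.1778 + 50.7439 + 25.6101) / (12.8338 + 22.7881 + 5.8489) = 117.5318 / 41.4708 = 2.83409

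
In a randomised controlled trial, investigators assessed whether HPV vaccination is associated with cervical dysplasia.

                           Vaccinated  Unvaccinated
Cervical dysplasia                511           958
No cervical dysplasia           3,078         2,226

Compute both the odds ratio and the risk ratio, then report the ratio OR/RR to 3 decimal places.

0.815

Reading the table with exposure as columns: a = 511 (Vaccinated, case), b = 3078 (Vaccinated, non-case), c = 958 (Unvaccinated, case), d = 2226.
OR = (511·2226)/(3078·958) = 1137486/2948724 = 0.38576
Risk in exposed = 511/3589 = 0.14238; risk in unexposed = 958/3184 = 0.30088; RR = 0.47321
OR/RR = 0.38576 / 0.47321 = 0.81519
The outcome is not rare, so the OR lies further from 1 than the RR.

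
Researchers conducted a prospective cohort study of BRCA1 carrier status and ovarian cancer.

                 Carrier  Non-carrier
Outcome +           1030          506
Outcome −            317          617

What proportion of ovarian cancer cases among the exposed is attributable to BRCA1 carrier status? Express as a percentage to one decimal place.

41.1

Reading the table with exposure as columns: a = 1030 (Carrier, case), b = 317 (Carrier, non-case), c = 506 (Non-carrier, case), d = 617.
Risk in exposed = 1030/1347 = 0.76466; risk in unexposed = 506/1123 = 0.45058.
RR = 0.76466/0.45058 = 1.69707
AR% = (RR − 1)/RR × 100 = (1.69707 − 1)/1.69707 × 100 = 41.0748%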